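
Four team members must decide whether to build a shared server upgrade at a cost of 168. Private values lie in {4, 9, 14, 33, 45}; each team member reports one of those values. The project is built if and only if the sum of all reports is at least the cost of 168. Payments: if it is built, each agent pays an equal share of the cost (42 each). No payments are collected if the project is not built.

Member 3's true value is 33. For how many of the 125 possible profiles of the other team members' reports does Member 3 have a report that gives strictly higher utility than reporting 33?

1

Others report (45, 45, 45): truth gives -9; report 4 gives 0 > -9. Violating.
Others report (4, 4, 4): truth gives 0; no alternative beats it.
Others report (4, 4, 9): truth gives 0; no alternative beats it.
(Checking all 125 profiles: 1 has a profitable deviation, 124 do not.)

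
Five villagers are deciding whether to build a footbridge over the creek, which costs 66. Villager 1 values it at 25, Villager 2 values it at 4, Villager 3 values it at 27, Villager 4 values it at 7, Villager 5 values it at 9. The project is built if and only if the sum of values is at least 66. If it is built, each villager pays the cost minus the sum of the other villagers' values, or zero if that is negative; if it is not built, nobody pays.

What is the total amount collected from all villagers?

44

Total value 72 ≥ cost 66, so it is built.
Villager 1: others sum to 47; max(0, 66 - 47) = 19.
Villager 2: others sum to 68; max(0, 66 - 68) = 0.
Villager 3: others sum to 45; max(0, 66 - 45) = 21.
Villager 4: others sum to 65; max(0, 66 - 65) = 1.
Villager 5: others sum to 63; max(0, 66 - 63) = 3.
Total collected = 19 + 0 + 21 + 1 + 3 = 44.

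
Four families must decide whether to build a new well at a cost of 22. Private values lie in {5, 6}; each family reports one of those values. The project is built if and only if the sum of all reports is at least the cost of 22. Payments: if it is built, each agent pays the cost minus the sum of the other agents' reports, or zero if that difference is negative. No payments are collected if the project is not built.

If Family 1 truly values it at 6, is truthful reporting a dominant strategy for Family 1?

Check each profile of the others' reports and compare truth against every alternative report.
Others report (6, 6, 6): truth gives 2, best alternative gives 2.
Others report (5, 6, 6): truth gives 1, best alternative gives 1.
Others report (6, 5, 6): truth gives 1, best alternative gives 1.
Others report (6, 6, 5): truth gives 1, best alternative gives 1.
Others report (5, 5, 5): truth gives 0, best alternative gives 0.
Others report (5, 5, 6): truth gives 0, best alternative gives 0.
(Remaining 2 profiles checked similarly; truth is weakly best in each.)
In every case the truthful report is at least as good as any alternative, so it is a dominant strategy.

Yes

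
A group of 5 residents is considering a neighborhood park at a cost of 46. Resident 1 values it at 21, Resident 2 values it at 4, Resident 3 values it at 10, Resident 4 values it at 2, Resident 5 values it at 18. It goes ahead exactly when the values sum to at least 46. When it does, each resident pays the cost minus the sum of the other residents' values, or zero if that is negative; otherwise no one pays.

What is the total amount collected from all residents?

22

Total value 55 ≥ cost 46, so it is built.
Resident 1: others sum to 34; max(0, 46 - 34) = 12.
Resident 2: others sum to 51; max(0, 46 - 51) = 0.
Resident 3: others sum to 45; max(0, 46 - 45) = 1.
Resident 4: others sum to 53; max(0, 46 - 53) = 0.
Resident 5: others sum to 37; max(0, 46 - 37) = 9.
Total collected = 12 + 0 + 1 + 0 + 9 = 22.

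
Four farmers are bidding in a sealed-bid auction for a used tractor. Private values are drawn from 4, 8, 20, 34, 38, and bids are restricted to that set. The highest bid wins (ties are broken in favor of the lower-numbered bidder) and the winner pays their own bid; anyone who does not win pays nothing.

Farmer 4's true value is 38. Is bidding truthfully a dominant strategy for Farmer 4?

Consider the case where Farmer 1 bids 4, Farmer 2 bids 4 and Farmer 3 bids 4.
Truthful bid 38: wins, pays 38, utility 38 - 38 = 0.
Bid 8 instead: wins, pays 8, utility 38 - 8 = 30.
Since 30 > 0, bidding 8 is strictly better here, so truthful bidding is not dominant.

No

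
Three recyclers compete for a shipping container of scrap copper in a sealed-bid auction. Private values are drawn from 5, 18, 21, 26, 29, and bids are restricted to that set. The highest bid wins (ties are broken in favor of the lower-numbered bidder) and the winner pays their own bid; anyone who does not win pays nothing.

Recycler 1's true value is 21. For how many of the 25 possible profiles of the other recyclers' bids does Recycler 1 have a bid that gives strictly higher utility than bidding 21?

4

Others bid (5, 5): truth gives 0; bid 5 gives 16 > 0. Violating.
Others bid (5, 18): truth gives 0; bid 18 gives 3 > 0. Violating.
Others bid (18, 5): truth gives 0; bid 18 gives 3 > 0. Violating.
Others bid (18, 18): truth gives 0; bid 18 gives 3 > 0. Violating.
Others bid (5, 21): truth gives 0; no alternative beats it.
Others bid (5, 26): truth gives 0; no alternative beats it.
(Checking all 25 profiles: 4 have a profitable deviation, 21 do not.)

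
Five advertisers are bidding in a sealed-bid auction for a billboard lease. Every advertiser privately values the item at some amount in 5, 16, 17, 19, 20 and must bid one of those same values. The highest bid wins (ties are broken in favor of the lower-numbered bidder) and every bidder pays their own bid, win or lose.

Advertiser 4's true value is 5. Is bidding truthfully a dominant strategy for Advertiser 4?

Yes

Check each profile of the others' bids and compare truth against every alternative bid.
Others bid (5, 5, 20, 5): truth gives -5, best alternative gives -16.
Others bid (5, 5, 20, 16): truth gives -5, best alternative gives -16.
Others bid (5, 5, 20, 17): truth gives -5, best alternative gives -16.
Others bid (5, 5, 20, 19): truth gives -5, best alternative gives -16.
Others bid (5, 5, 20, 20): truth gives -5, best alternative gives -16.
Others bid (5, 16, 20, 5): truth gives -5, best alternative gives -16.
(Remaining 619 profiles checked similarly; truth is weakly best in each.)
In every case the truthful bid is at least as good as any alternative, so it is a dominant strategy.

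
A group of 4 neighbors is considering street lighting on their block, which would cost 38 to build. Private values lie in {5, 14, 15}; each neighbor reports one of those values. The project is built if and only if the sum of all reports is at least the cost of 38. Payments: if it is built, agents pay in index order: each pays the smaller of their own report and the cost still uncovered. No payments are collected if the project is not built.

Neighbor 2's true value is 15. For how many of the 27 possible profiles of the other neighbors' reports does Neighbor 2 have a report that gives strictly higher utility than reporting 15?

Others report (5, 5, 14): truth gives 0; report 14 gives 1 > 0. Violating.
Others report (5, 5, 15): truth gives 0; report 14 gives 1 > 0. Violating.
Others report (5, 14, 5): truth gives 0; report 14 gives 1 > 0. Violating.
Others report (5, 14, 14): truth gives 0; report 5 gives 10 > 0. Violating.
Others report (5, 5, 5): truth gives 0; no alternative beats it.
(Checking all 27 profiles: 26 have a profitable deviation, 1 does not.)

26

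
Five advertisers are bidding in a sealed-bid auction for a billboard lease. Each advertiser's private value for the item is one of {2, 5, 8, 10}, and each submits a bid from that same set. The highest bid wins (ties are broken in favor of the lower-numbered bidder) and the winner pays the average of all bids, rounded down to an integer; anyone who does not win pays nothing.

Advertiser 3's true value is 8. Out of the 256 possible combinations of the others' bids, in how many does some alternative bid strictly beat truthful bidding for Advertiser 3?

Others bid (2, 2, 2, 2): truth gives 5; bid 5 gives 6 > 5. Violating.
Others bid (2, 2, 2, 10): truth gives 0; bid 10 gives 3 > 0. Violating.
Others bid (2, 2, 5, 5): truth gives 4; bid 5 gives 5 > 4. Violating.
Others bid (2, 2, 5, 10): truth gives 0; bid 10 gives 3 > 0. Violating.
Others bid (2, 2, 2, 5): truth gives 5; no alternative beats it.
Others bid (2, 2, 2, 8): truth gives 4; no alternative beats it.
(Checking all 256 profiles: 95 have a profitable deviation, 161 do not.)

95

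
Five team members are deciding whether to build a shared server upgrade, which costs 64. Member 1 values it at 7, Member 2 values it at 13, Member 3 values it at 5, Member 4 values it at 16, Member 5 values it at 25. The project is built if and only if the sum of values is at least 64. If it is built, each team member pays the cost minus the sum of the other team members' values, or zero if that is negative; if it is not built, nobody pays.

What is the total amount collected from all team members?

Total value 66 ≥ cost 64, so it is built.
Member 1: others sum to 59; max(0, 64 - 59) = 5.
Member 2: others sum to 53; max(0, 64 - 53) = 11.
Member 3: others sum to 61; max(0, 64 - 61) = 3.
Member 4: others sum to 50; max(0, 64 - 50) = 14.
Member 5: others sum to 41; max(0, 64 - 41) = 23.
Total collected = 5 + 11 + 3 + 14 + 23 = 56.

56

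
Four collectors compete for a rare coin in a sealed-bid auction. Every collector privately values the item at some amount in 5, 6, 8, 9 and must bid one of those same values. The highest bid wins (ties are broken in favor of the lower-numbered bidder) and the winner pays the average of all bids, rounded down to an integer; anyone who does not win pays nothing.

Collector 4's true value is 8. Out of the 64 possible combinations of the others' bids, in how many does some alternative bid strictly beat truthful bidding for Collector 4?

Others bid (5, 5, 8): truth gives 0; bid 9 gives 2 > 0. Violating.
Others bid (5, 6, 8): truth gives 0; bid 9 gives 1 > 0. Violating.
Others bid (5, 8, 5): truth gives 0; bid 9 gives 2 > 0. Violating.
Others bid (5, 8, 6): truth gives 0; bid 9 gives 1 > 0. Violating.
Others bid (5, 5, 5): truth gives 3; no alternative beats it.
Others bid (5, 5, 6): truth gives 2; no alternative beats it.
(Checking all 64 profiles: 18 have a profitable deviation, 46 do not.)

18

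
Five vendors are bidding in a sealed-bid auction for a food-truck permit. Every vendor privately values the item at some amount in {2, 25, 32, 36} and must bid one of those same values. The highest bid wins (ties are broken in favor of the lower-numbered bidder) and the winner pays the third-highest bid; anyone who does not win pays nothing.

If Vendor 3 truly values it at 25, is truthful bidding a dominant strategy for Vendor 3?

Consider the case where Vendor 1 bids 2, Vendor 2 bids 2, Vendor 4 bids 2 and Vendor 5 bids 32.
Truthful bid 25: loses, pays 0, utility 0.
Bid 32 instead: wins, pays 2, utility 25 - 2 = 23.
Since 23 > 0, bidding 32 is strictly better here, so truthful bidding is not dominant.

No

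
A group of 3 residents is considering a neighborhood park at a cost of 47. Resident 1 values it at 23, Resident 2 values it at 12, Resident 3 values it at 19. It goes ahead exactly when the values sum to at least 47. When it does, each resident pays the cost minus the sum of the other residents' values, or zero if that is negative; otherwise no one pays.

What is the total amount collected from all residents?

Total value 54 ≥ cost 47, so it is built.
Resident 1: others sum to 31; max(0, 47 - 31) = 16.
Resident 2: others sum to 42; max(0, 47 - 42) = 5.
Resident 3: others sum to 35; max(0, 47 - 35) = 12.
Total collected = 16 + 5 + 12 = 33.

33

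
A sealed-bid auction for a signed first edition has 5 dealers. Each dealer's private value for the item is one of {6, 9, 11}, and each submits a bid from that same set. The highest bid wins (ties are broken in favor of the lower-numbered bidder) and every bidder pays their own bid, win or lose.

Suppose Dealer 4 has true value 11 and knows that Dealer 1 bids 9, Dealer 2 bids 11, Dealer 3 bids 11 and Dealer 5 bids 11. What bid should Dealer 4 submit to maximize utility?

Bid 6: loses but pays 6, utility -6.
Bid 9: loses but pays 9, utility -9.
Bid 11: loses but pays 11, utility -11.
The best choice is 6 with utility -6.

6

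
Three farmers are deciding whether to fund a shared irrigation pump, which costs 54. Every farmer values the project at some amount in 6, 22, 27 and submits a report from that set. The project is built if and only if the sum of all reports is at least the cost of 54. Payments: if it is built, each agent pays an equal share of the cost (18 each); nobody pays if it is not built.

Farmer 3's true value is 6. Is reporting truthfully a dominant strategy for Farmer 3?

Yes

Check each profile of the others' reports and compare truth against every alternative report.
Others report (6, 27): truth gives 0, best alternative gives -12.
Others report (22, 22): truth gives 0, best alternative gives -12.
Others report (27, 6): truth gives 0, best alternative gives -12.
Others report (22, 27): truth gives -12, best alternative gives -12.
Others report (27, 22): truth gives -12, best alternative gives -12.
Others report (27, 27): truth gives -12, best alternative gives -12.
(Remaining 3 profiles checked similarly; truth is weakly best in each.)
In every case the truthful report is at least as good as any alternative, so it is a dominant strategy.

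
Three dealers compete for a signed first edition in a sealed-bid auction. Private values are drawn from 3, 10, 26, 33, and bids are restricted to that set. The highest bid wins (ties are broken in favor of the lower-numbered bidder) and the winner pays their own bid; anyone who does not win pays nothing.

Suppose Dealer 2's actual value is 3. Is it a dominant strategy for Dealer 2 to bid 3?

Check each profile of the others' bids and compare truth against every alternative bid.
Others bid (3, 3): truth gives 0, best alternative gives -7.
Others bid (3, 10): truth gives 0, best alternative gives -7.
Others bid (3, 26): truth gives 0, best alternative gives 0.
Others bid (3, 33): truth gives 0, best alternative gives 0.
Others bid (10, 3): truth gives 0, best alternative gives 0.
Others bid (10, 10): truth gives 0, best alternative gives 0.
(Remaining 10 profiles checked similarly; truth is weakly best in each.)
In every case the truthful bid is at least as good as any alternative, so it is a dominant strategy.

Yes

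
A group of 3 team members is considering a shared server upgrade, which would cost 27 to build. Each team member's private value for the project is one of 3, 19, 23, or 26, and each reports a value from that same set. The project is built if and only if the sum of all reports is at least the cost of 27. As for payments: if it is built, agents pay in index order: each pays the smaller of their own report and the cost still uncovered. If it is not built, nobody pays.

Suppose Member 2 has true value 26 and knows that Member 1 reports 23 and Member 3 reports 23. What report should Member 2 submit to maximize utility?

Report 3: project built, pays 3, utility 26 - 3 = 23.
Report 19: project built, pays 4, utility 26 - 4 = 22.
Report 23: project built, pays 4, utility 26 - 4 = 22.
Report 26: project built, pays 4, utility 26 - 4 = 22.
The best choice is 3 with utility 23.

3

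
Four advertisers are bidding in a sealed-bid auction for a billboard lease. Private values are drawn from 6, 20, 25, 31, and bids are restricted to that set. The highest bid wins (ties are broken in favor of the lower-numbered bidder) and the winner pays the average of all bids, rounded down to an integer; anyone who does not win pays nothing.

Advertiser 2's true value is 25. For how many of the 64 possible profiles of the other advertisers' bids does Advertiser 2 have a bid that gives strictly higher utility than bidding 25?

Others bid (6, 6, 6): truth gives 15; bid 20 gives 16 > 15. Violating.
Others bid (6, 6, 20): truth gives 11; bid 20 gives 12 > 11. Violating.
Others bid (6, 6, 31): truth gives 0; bid 31 gives 7 > 0. Violating.
Others bid (6, 20, 6): truth gives 11; bid 20 gives 12 > 11. Violating.
Others bid (6, 6, 25): truth gives 10; no alternative beats it.
Others bid (6, 20, 25): truth gives 6; no alternative beats it.
(Checking all 64 profiles: 21 have a profitable deviation, 43 do not.)

21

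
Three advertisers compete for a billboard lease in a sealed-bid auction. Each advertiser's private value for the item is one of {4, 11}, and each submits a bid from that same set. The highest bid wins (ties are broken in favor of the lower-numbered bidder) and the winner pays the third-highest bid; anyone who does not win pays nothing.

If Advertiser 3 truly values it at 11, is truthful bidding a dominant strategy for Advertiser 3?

Yes

Check each profile of the others' bids and compare truth against every alternative bid.
Others bid (4, 4): truth gives 7, best alternative gives 0.
Others bid (4, 11): truth gives 0, best alternative gives 0.
Others bid (11, 4): truth gives 0, best alternative gives 0.
Others bid (11, 11): truth gives 0, best alternative gives 0.
In every case the truthful bid is at least as good as any alternative, so it is a dominant strategy.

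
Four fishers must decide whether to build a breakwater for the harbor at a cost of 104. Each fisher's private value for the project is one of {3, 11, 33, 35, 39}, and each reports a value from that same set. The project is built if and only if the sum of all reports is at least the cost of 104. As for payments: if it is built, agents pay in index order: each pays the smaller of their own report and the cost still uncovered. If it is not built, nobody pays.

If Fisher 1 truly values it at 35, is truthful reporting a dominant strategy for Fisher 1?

No

Consider the case where Fisher 2 reports 3, Fisher 3 reports 33 and Fisher 4 reports 35.
Truthful report 35: project built, pays 35, utility 35 - 35 = 0.
Report 33 instead: project built, pays 33, utility 35 - 33 = 2.
Since 2 > 0, reporting 33 is strictly better here, so truthful reporting is not dominant.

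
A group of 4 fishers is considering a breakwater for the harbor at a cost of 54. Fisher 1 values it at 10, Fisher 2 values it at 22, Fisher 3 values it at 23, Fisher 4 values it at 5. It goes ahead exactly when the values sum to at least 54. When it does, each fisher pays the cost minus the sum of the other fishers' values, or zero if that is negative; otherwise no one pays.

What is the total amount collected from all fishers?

Total value 60 ≥ cost 54, so it is built.
Fisher 1: others sum to 50; max(0, 54 - 50) = 4.
Fisher 2: others sum to 38; max(0, 54 - 38) = 16.
Fisher 3: others sum to 37; max(0, 54 - 37) = 17.
Fisher 4: others sum to 55; max(0, 54 - 55) = 0.
Total collected = 4 + 16 + 17 + 0 = 37.

37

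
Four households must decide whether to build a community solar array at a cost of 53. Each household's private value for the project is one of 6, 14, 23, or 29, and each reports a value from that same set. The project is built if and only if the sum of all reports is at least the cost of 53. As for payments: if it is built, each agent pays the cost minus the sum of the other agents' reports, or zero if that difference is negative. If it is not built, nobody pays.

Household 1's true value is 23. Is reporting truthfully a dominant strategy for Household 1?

Yes

Check each profile of the others' reports and compare truth against every alternative report.
Others report (6, 23, 29): truth gives 23, best alternative gives 23.
Others report (6, 29, 23): truth gives 23, best alternative gives 23.
Others report (6, 29, 29): truth gives 23, best alternative gives 23.
Others report (14, 14, 29): truth gives 23, best alternative gives 23.
Others report (14, 23, 23): truth gives 23, best alternative gives 23.
Others report (14, 23, 29): truth gives 23, best alternative gives 23.
(Remaining 58 profiles checked similarly; truth is weakly best in each.)
In every case the truthful report is at least as good as any alternative, so it is a dominant strategy.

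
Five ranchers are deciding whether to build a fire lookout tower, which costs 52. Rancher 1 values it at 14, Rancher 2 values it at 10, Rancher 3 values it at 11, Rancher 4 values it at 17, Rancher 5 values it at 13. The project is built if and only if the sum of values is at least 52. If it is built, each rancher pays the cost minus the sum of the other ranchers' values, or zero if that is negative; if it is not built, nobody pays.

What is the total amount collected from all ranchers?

Total value 65 ≥ cost 52, so it is built.
Rancher 1: others sum to 51; max(0, 52 - 51) = 1.
Rancher 2: others sum to 55; max(0, 52 - 55) = 0.
Rancher 3: others sum to 54; max(0, 52 - 54) = 0.
Rancher 4: others sum to 48; max(0, 52 - 48) = 4.
Rancher 5: others sum to 52; max(0, 52 - 52) = 0.
Total collected = 1 + 0 + 0 + 4 + 0 = 5.

5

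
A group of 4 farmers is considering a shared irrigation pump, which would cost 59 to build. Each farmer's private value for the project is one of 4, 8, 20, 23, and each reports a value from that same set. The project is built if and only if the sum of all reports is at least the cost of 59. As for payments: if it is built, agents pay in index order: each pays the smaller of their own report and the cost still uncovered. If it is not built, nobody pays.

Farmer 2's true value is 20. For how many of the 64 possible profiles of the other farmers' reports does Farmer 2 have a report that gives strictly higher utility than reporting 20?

Others report (8, 20, 23): truth gives 0; report 8 gives 12 > 0. Violating.
Others report (8, 23, 20): truth gives 0; report 8 gives 12 > 0. Violating.
Others report (8, 23, 23): truth gives 0; report 8 gives 12 > 0. Violating.
Others report (20, 8, 23): truth gives 0; report 8 gives 12 > 0. Violating.
Others report (4, 4, 4): truth gives 0; no alternative beats it.
Others report (4, 4, 8): truth gives 0; no alternative beats it.
(Checking all 64 profiles: 17 have a profitable deviation, 47 do not.)

17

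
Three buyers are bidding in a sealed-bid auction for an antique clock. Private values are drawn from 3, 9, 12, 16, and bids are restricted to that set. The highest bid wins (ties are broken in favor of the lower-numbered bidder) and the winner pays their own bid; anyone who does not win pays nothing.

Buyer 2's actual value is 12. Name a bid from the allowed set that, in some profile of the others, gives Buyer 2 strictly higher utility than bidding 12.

Suppose Buyer 1 bids 3 and Buyer 3 bids 3.
Bid 12: wins, pays 12, utility 12 - 12 = 0.
Bid 9: wins, pays 9, utility 12 - 9 = 3.
So bidding 9 beats truth here (3 > 0).

9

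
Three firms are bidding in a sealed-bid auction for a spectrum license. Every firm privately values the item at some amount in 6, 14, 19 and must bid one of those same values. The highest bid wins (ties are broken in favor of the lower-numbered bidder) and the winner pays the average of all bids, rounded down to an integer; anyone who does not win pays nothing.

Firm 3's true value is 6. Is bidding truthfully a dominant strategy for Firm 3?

Yes

Check each profile of the others' bids and compare truth against every alternative bid.
Others bid (6, 6): truth gives 0, best alternative gives -2.
Others bid (6, 14): truth gives 0, best alternative gives 0.
Others bid (6, 19): truth gives 0, best alternative gives 0.
Others bid (14, 6): truth gives 0, best alternative gives 0.
Others bid (14, 14): truth gives 0, best alternative gives 0.
Others bid (14, 19): truth gives 0, best alternative gives 0.
(Remaining 3 profiles checked similarly; truth is weakly best in each.)
In every case the truthful bid is at least as good as any alternative, so it is a dominant strategy.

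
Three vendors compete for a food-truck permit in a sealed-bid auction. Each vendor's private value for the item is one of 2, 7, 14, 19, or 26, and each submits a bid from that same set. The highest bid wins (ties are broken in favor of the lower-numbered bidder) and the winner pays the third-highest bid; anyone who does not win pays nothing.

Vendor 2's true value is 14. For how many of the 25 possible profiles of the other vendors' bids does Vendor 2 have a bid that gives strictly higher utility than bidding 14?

8

Others bid (2, 19): truth gives 0; bid 19 gives 12 > 0. Violating.
Others bid (2, 26): truth gives 0; bid 26 gives 12 > 0. Violating.
Others bid (7, 19): truth gives 0; bid 19 gives 7 > 0. Violating.
Others bid (7, 26): truth gives 0; bid 26 gives 7 > 0. Violating.
Others bid (2, 2): truth gives 12; no alternative beats it.
Others bid (2, 7): truth gives 12; no alternative beats it.
(Checking all 25 profiles: 8 have a profitable deviation, 17 do not.)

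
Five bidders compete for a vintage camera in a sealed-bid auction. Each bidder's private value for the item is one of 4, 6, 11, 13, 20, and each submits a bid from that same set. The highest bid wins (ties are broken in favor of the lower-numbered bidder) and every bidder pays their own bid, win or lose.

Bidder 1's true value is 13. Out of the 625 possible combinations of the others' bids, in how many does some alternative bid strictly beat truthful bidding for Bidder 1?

Others bid (4, 4, 4, 4): truth gives 0; bid 4 gives 9 > 0. Violating.
Others bid (4, 4, 4, 6): truth gives 0; bid 6 gives 7 > 0. Violating.
Others bid (4, 4, 4, 11): truth gives 0; bid 11 gives 2 > 0. Violating.
Others bid (4, 4, 4, 20): truth gives -13; bid 4 gives -4 > -13. Violating.
Others bid (4, 4, 4, 13): truth gives 0; no alternative beats it.
Others bid (4, 4, 6, 13): truth gives 0; no alternative beats it.
(Checking all 625 profiles: 450 have a profitable deviation, 175 do not.)

450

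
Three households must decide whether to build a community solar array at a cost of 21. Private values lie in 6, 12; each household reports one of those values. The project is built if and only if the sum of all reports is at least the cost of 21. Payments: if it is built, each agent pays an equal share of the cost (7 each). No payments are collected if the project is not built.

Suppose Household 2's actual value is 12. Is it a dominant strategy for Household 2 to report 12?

Check each profile of the others' reports and compare truth against every alternative report.
Others report (6, 6): truth gives 5, best alternative gives 0.
Others report (6, 12): truth gives 5, best alternative gives 5.
Others report (12, 6): truth gives 5, best alternative gives 5.
Others report (12, 12): truth gives 5, best alternative gives 5.
In every case the truthful report is at least as good as any alternative, so it is a dominant strategy.

Yes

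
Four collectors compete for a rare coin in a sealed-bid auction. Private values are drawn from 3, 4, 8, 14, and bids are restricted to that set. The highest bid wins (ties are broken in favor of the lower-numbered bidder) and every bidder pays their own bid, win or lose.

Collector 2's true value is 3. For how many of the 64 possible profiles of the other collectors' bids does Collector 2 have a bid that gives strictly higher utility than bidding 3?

Others bid (3, 3, 3): truth gives -3; bid 4 gives -1 > -3. Violating.
Others bid (3, 3, 4): truth gives -3; bid 4 gives -1 > -3. Violating.
Others bid (3, 4, 3): truth gives -3; bid 4 gives -1 > -3. Violating.
Others bid (3, 4, 4): truth gives -3; bid 4 gives -1 > -3. Violating.
Others bid (3, 3, 8): truth gives -3; no alternative beats it.
Others bid (3, 3, 14): truth gives -3; no alternative beats it.
(Checking all 64 profiles: 4 have a profitable deviation, 60 do not.)

4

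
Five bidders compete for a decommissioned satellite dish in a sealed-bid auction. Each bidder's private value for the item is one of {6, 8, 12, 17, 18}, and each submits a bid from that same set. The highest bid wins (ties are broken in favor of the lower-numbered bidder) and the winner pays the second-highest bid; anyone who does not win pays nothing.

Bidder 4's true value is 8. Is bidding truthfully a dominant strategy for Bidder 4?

Yes

Check each profile of the others' bids and compare truth against every alternative bid.
Others bid (6, 6, 6, 6): truth gives 2, best alternative gives 2.
Others bid (6, 6, 6, 8): truth gives 0, best alternative gives 0.
Others bid (6, 6, 6, 12): truth gives 0, best alternative gives 0.
Others bid (6, 6, 6, 17): truth gives 0, best alternative gives 0.
Others bid (6, 6, 6, 18): truth gives 0, best alternative gives 0.
Others bid (6, 6, 8, 6): truth gives 0, best alternative gives 0.
(Remaining 619 profiles checked similarly; truth is weakly best in each.)
In every case the truthful bid is at least as good as any alternative, so it is a dominant strategy.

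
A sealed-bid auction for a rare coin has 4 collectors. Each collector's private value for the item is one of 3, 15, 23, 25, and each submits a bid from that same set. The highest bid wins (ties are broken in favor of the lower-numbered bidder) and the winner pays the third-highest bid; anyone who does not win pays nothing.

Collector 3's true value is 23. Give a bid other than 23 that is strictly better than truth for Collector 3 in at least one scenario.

Suppose Collector 1 bids 3, Collector 2 bids 3 and Collector 4 bids 25.
Bid 23: loses, pays 0, utility 0.
Bid 25: wins, pays 3, utility 23 - 3 = 20.
So bidding 25 beats truth here (20 > 0).

25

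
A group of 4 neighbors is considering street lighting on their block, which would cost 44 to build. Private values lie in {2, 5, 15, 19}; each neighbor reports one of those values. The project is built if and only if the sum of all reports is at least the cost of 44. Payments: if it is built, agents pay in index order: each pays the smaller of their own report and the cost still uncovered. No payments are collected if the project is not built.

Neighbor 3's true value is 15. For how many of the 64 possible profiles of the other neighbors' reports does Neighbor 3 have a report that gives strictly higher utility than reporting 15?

Others report (2, 19, 19): truth gives 0; report 5 gives 10 > 0. Violating.
Others report (5, 15, 19): truth gives 0; report 5 gives 10 > 0. Violating.
Others report (5, 19, 15): truth gives 0; report 5 gives 10 > 0. Violating.
Others report (5, 19, 19): truth gives 0; report 2 gives 13 > 0. Violating.
Others report (2, 2, 2): truth gives 0; no alternative beats it.
Others report (2, 2, 5): truth gives 0; no alternative beats it.
(Checking all 64 profiles: 20 have a profitable deviation, 44 do not.)

20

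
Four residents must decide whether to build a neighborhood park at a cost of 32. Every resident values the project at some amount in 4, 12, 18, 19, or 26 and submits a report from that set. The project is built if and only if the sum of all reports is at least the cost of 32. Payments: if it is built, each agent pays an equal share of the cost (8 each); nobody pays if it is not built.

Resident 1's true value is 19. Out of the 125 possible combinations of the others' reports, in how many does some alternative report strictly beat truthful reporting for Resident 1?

1

Others report (4, 4, 4): truth gives 0; report 26 gives 11 > 0. Violating.
Others report (4, 4, 12): truth gives 11; no alternative beats it.
Others report (4, 4, 18): truth gives 11; no alternative beats it.
(Checking all 125 profiles: 1 has a profitable deviation, 124 do not.)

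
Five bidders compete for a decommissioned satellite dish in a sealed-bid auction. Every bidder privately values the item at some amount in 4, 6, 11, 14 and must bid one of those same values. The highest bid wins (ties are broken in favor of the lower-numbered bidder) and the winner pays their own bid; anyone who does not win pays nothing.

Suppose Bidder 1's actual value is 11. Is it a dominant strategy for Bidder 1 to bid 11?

No

Consider the case where Bidder 2 bids 4, Bidder 3 bids 4, Bidder 4 bids 4 and Bidder 5 bids 4.
Truthful bid 11: wins, pays 11, utility 11 - 11 = 0.
Bid 4 instead: wins, pays 4, utility 11 - 4 = 7.
Since 7 > 0, bidding 4 is strictly better here, so truthful bidding is not dominant.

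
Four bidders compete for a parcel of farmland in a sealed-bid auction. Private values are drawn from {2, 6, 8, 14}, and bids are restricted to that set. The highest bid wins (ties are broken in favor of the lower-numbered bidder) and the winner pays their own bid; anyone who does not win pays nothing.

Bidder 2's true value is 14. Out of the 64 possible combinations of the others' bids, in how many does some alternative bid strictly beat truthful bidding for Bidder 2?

Others bid (2, 2, 2): truth gives 0; bid 6 gives 8 > 0. Violating.
Others bid (2, 2, 6): truth gives 0; bid 6 gives 8 > 0. Violating.
Others bid (2, 2, 8): truth gives 0; bid 8 gives 6 > 0. Violating.
Others bid (2, 6, 2): truth gives 0; bid 6 gives 8 > 0. Violating.
Others bid (2, 2, 14): truth gives 0; no alternative beats it.
Others bid (2, 6, 14): truth gives 0; no alternative beats it.
(Checking all 64 profiles: 18 have a profitable deviation, 46 do not.)

18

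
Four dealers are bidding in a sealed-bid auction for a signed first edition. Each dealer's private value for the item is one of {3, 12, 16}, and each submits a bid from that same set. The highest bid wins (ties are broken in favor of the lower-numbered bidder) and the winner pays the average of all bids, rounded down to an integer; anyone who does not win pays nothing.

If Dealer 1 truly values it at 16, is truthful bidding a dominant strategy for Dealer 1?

No

Consider the case where Dealer 2 bids 3, Dealer 3 bids 3 and Dealer 4 bids 3.
Truthful bid 16: wins, pays 6, utility 16 - 6 = 10.
Bid 3 instead: wins, pays 3, utility 16 - 3 = 13.
Since 13 > 10, bidding 3 is strictly better here, so truthful bidding is not dominant.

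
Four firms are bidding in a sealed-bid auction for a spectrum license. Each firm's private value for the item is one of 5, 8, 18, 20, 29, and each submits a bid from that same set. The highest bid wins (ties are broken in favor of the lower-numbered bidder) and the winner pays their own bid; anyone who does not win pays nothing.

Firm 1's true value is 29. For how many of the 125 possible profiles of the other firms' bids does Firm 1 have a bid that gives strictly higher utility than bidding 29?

64

Others bid (5, 5, 5): truth gives 0; bid 5 gives 24 > 0. Violating.
Others bid (5, 5, 8): truth gives 0; bid 8 gives 21 > 0. Violating.
Others bid (5, 5, 18): truth gives 0; bid 18 gives 11 > 0. Violating.
Others bid (5, 5, 20): truth gives 0; bid 20 gives 9 > 0. Violating.
Others bid (5, 5, 29): truth gives 0; no alternative beats it.
Others bid (5, 8, 29): truth gives 0; no alternative beats it.
(Checking all 125 profiles: 64 have a profitable deviation, 61 do not.)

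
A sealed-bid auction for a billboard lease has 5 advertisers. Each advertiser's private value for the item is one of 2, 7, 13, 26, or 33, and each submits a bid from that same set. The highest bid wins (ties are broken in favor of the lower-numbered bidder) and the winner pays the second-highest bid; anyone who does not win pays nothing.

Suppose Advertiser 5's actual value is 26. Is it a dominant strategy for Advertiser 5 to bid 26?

Yes

Check each profile of the others' bids and compare truth against every alternative bid.
Others bid (2, 2, 2, 2): truth gives 24, best alternative gives 24.
Others bid (2, 2, 2, 7): truth gives 19, best alternative gives 19.
Others bid (2, 2, 7, 2): truth gives 19, best alternative gives 19.
Others bid (2, 2, 7, 7): truth gives 19, best alternative gives 19.
Others bid (2, 7, 2, 2): truth gives 19, best alternative gives 19.
Others bid (2, 7, 2, 7): truth gives 19, best alternative gives 19.
(Remaining 619 profiles checked similarly; truth is weakly best in each.)
In every case the truthful bid is at least as good as any alternative, so it is a dominant strategy.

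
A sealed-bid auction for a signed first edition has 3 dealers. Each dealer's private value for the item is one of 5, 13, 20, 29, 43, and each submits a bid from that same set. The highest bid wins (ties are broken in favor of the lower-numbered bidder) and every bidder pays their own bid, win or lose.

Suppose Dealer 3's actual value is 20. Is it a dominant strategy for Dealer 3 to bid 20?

No

Consider the case where Dealer 1 bids 5 and Dealer 2 bids 5.
Truthful bid 20: wins, pays 20, utility 20 - 20 = 0.
Bid 13 instead: wins, pays 13, utility 20 - 13 = 7.
Since 7 > 0, bidding 13 is strictly better here, so truthful bidding is not dominant.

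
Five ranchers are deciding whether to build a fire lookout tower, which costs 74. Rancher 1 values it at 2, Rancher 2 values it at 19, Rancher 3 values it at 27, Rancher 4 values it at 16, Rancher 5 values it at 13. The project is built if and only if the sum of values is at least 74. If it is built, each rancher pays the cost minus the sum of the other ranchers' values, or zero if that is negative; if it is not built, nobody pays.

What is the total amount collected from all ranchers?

Total value 77 ≥ cost 74, so it is built.
Rancher 1: others sum to 75; max(0, 74 - 75) = 0.
Rancher 2: others sum to 58; max(0, 74 - 58) = 16.
Rancher 3: others sum to 50; max(0, 74 - 50) = 24.
Rancher 4: others sum to 61; max(0, 74 - 61) = 13.
Rancher 5: others sum to 64; max(0, 74 - 64) = 10.
Total collected = 0 + 16 + 24 + 13 + 10 = 63.

63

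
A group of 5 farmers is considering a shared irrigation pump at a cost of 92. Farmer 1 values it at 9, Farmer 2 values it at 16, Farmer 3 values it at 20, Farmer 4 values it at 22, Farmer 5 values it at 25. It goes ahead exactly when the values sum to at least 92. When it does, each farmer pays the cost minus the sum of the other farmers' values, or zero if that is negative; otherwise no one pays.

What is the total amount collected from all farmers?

92

Total value 92 ≥ cost 92, so it is built.
Farmer 1: others sum to 83; max(0, 92 - 83) = 9.
Farmer 2: others sum to 76; max(0, 92 - 76) = 16.
Farmer 3: others sum to 72; max(0, 92 - 72) = 20.
Farmer 4: others sum to 70; max(0, 92 - 70) = 22.
Farmer 5: others sum to 67; max(0, 92 - 67) = 25.
Total collected = 9 + 16 + 20 + 22 + 25 = 92.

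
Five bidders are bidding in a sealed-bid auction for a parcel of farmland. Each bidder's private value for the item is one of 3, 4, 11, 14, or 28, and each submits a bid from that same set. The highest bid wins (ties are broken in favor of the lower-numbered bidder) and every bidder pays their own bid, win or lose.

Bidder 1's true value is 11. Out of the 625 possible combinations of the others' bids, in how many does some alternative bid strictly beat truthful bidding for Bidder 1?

Others bid (3, 3, 3, 3): truth gives 0; bid 3 gives 8 > 0. Violating.
Others bid (3, 3, 3, 4): truth gives 0; bid 4 gives 7 > 0. Violating.
Others bid (3, 3, 3, 14): truth gives -11; bid 3 gives -3 > -11. Violating.
Others bid (3, 3, 3, 28): truth gives -11; bid 3 gives -3 > -11. Violating.
Others bid (3, 3, 3, 11): truth gives 0; no alternative beats it.
Others bid (3, 3, 4, 11): truth gives 0; no alternative beats it.
(Checking all 625 profiles: 560 have a profitable deviation, 65 do not.)

560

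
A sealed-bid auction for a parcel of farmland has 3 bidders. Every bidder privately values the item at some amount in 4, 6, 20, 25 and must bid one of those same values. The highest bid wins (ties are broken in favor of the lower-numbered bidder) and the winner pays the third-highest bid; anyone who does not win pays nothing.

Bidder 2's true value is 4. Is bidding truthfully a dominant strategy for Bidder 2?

Check each profile of the others' bids and compare truth against every alternative bid.
Others bid (4, 4): truth gives 0, best alternative gives 0.
Others bid (4, 6): truth gives 0, best alternative gives 0.
Others bid (4, 20): truth gives 0, best alternative gives 0.
Others bid (4, 25): truth gives 0, best alternative gives 0.
Others bid (6, 4): truth gives 0, best alternative gives 0.
Others bid (6, 6): truth gives 0, best alternative gives 0.
(Remaining 10 profiles checked similarly; truth is weakly best in each.)
In every case the truthful bid is at least as good as any alternative, so it is a dominant strategy.

Yes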